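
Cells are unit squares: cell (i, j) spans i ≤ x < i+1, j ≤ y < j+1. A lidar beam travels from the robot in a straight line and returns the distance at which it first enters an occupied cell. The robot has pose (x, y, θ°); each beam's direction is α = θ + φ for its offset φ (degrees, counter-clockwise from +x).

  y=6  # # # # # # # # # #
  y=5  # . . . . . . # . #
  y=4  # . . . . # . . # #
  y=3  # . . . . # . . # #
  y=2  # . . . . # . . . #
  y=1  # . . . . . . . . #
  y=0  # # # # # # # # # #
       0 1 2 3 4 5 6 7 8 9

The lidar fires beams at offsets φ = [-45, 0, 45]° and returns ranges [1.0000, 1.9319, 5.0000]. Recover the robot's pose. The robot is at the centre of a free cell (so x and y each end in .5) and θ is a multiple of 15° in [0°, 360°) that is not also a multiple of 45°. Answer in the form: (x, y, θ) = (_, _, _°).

Enumerate (i+0.5, j+0.5, θ) over the 34 free cells and 16 admissible headings. For each, cast all 3 beams and compare to the given ranges.
  (2.5, 5.5, 210°): beam 1 = 1.5529 ≠ 1.0000 ✗
  (2.5, 3.5, 75°): beam 1 = 2.8868 ≠ 1.0000 ✗
  (3.5, 4.5, 105°): beam 1 = 1.7321 ≠ 1.0000 ✗
  …
  (6.5, 5.5, 255°): r_1=1.0000, r_2=1.9319, r_3=5.0000 — all match ✓
No second candidate reproduces the full scan.

(x, y, θ) = (6.5, 5.5, 255°)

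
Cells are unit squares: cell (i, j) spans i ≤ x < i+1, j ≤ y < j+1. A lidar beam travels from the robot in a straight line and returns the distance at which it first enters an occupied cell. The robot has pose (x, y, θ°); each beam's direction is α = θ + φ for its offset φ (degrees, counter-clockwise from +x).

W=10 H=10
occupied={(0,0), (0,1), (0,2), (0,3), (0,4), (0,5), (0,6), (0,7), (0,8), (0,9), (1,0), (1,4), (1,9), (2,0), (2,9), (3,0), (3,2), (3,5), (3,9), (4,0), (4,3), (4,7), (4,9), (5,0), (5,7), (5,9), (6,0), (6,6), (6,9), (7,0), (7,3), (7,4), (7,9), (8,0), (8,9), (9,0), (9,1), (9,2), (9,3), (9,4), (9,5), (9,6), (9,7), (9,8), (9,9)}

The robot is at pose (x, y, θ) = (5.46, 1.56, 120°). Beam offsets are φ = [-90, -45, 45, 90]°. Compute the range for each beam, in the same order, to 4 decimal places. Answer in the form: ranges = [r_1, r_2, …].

beam 1: φ=-90°, α=30°
  cosα=0.8660 sinα=0.5000 | (5,1) | tMaxX 0.6235 tMaxY 0.8800 | tΔX 1.1547 tΔY 2.0000
    t=0.6235 [x] (6,1)
    t=0.8800 [y] (6,2)
    t=1.7782 [x] (7,2)
    t=2.8800 [y] (7,3) — stop
  → r_1 = 2.8800
beam 2: φ=-45°, α=75°
  cosα=0.2588 sinα=0.9659 | (5,1) | tMaxX 2.0864 tMaxY 0.4555 | tΔX 3.8637 tΔY 1.0353
    t=0.4555 [y] (5,2)
    t=1.4908 [y] (5,3)
    t=2.0864 [x] (6,3)
    t=2.5261 [y] (6,4)
    t=3.5614 [y] (6,5)
    t=4.5966 [y] (6,6) — stop
  → r_2 = 4.5966
beam 3: φ=45°, α=165°
  cosα=-0.9659 sinα=0.2588 | (5,1) | tMaxX 0.4762 tMaxY 1.7000 | tΔX 1.0353 tΔY 3.8637
    t=0.4762 [x] (4,1)
    t=1.5115 [x] (3,1)
    t=1.7000 [y] (3,2) — stop
  → r_3 = 1.7000
beam 4: φ=90°, α=210°
  cosα=-0.8660 sinα=-0.5000 | (5,1) | tMaxX 0.5312 tMaxY 1.1200 | tΔX 1.1547 tΔY 2.0000
    t=0.5312 [x] (4,1)
    t=1.1200 [y] (4,0) — stop
  → r_4 = 1.1200

ranges = [2.8800, 4.5966, 1.7000, 1.1200]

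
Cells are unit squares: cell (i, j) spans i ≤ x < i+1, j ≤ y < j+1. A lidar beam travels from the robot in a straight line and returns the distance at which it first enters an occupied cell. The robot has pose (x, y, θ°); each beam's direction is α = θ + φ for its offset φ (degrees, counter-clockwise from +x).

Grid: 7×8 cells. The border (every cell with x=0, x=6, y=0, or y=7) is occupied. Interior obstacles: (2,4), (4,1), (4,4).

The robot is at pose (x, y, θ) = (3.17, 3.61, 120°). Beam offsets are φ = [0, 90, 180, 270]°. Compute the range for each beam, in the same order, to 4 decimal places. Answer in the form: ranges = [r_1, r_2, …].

beam 1: φ=0°, α=120°
  d=(-0.5000,0.8660)  start (3,3)  tX=0.3400 tY=0.4503  stride 1/|dx|=2.0000 1/|dy|=1.1547
    cross x-line → (2,3), t=0.3400
    cross y-line → (2,4), t=0.4503 (wall)
  → r_1 = 0.4503
beam 2: φ=90°, α=210°
  d=(-0.8660,-0.5000)  start (3,3)  tX=0.1963 tY=1.2200  stride 1/|dx|=1.1547 1/|dy|=2.0000
    cross x-line → (2,3), t=0.1963
    cross y-line → (2,2), t=1.2200
    cross x-line → (1,2), t=1.3510
    cross x-line → (0,2), t=2.5057 (wall)
  → r_2 = 2.5057
beam 3: φ=180°, α=300°
  d=(0.5000,-0.8660)  start (3,3)  tX=1.6600 tY=0.7044  stride 1/|dx|=2.0000 1/|dy|=1.1547
    cross y-line → (3,2), t=0.7044
    cross x-line → (4,2), t=1.6600
    cross y-line → (4,1), t=1.8591 (wall)
  → r_3 = 1.8591
beam 4: φ=270°, α=30°
  d=(0.8660,0.5000)  start (3,3)  tX=0.9584 tY=0.7800  stride 1/|dx|=1.1547 1/|dy|=2.0000
    cross y-line → (3,4), t=0.7800
    cross x-line → (4,4), t=0.9584 (wall)
  → r_4 = 0.9584

ranges = [0.4503, 2.5057, 1.8591, 0.9584]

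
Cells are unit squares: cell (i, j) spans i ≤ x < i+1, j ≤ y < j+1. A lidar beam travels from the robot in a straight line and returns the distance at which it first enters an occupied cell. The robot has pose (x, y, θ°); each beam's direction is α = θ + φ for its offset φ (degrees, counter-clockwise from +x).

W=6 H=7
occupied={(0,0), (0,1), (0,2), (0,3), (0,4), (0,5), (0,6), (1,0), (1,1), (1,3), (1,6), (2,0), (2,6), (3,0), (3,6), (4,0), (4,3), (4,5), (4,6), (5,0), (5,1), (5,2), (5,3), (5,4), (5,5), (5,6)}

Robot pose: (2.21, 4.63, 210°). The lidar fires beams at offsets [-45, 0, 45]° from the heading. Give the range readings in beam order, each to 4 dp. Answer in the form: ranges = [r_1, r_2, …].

ranges = [1.2527, 1.2600, 0.8114]

beam 1: φ=-45°, α=165°
  d=(-0.9659,0.2588)  start (2,4)  tX=0.2174 tY=1.4296  stride 1/|dx|=1.0353 1/|dy|=3.8637
    cross x-line → (1,4), t=0.2174
    cross x-line → (0,4), t=1.2527 (wall)
  → r_1 = 1.2527
beam 2: φ=0°, α=210°
  d=(-0.8660,-0.5000)  start (2,4)  tX=0.2425 tY=1.2600  stride 1/|dx|=1.1547 1/|dy|=2.0000
    cross x-line → (1,4), t=0.2425
    cross y-line → (1,3), t=1.2600 (wall)
  → r_2 = 1.2600
beam 3: φ=45°, α=255°
  d=(-0.2588,-0.9659)  start (2,4)  tX=0.8114 tY=0.6522  stride 1/|dx|=3.8637 1/|dy|=1.0353
    cross y-line → (2,3), t=0.6522
    cross x-line → (1,3), t=0.8114 (wall)
  → r_3 = 0.8114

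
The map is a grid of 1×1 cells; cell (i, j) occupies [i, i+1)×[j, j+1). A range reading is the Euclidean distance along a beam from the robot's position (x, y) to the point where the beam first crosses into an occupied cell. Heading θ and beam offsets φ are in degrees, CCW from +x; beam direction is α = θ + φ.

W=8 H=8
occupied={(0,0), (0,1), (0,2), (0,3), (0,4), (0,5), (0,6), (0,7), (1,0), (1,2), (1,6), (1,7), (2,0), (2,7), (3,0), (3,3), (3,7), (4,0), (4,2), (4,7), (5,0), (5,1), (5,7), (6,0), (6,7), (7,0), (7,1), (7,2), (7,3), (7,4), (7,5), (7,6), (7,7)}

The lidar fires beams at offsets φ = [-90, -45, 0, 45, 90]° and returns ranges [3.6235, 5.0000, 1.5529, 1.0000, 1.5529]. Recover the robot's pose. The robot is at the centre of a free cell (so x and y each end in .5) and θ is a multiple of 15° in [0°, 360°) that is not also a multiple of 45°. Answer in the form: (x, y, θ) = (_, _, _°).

(x, y, θ) = (5.5, 3.5, 195°)

Enumerate (i+0.5, j+0.5, θ) over the 31 free cells and 16 admissible headings. For each, cast all 5 beams and compare to the given ranges.
  (4.5, 3.5, 300°): beam 1 = 0.5774 ≠ 3.6235 ✗
  (5.5, 6.5, 120°): beam 1 = 1.0000 ≠ 3.6235 ✗
  (1.5, 1.5, 300°): beam 1 = 0.5774 ≠ 3.6235 ✗
  (2.5, 4.5, 120°): beam 1 = 5.0000 ≠ 3.6235 ✗
  …
  (5.5, 3.5, 195°): r_1=3.6235, r_2=5.0000, r_3=1.5529, r_4=1.0000, r_5=1.5529 — all match ✓
Unique over the lattice → pose = (5.5, 3.5, 195°).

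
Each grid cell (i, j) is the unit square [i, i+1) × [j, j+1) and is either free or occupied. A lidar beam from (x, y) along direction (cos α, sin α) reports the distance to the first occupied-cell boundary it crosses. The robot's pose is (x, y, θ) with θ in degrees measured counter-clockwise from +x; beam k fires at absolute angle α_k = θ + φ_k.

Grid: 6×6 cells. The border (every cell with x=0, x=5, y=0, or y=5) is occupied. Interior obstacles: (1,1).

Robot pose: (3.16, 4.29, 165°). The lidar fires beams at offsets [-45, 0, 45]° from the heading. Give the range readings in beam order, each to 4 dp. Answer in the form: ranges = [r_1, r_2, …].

beam 1: φ=-45°, α=120°
  cosα=-0.5000 sinα=0.8660 | (3,4) | tMaxX 0.3200 tMaxY 0.8198 | tΔX 2.0000 tΔY 1.1547
    t=0.3200 [x] (2,4)
    t=0.8198 [y] (2,5) — stop
  → r_1 = 0.8198
beam 2: φ=0°, α=165°
  cosα=-0.9659 sinα=0.2588 | (3,4) | tMaxX 0.1656 tMaxY 2.7432 | tΔX 1.0353 tΔY 3.8637
    t=0.1656 [x] (2,4)
    t=1.2009 [x] (1,4)
    t=2.2362 [x] (0,4) — stop
  → r_2 = 2.2362
beam 3: φ=45°, α=210°
  cosα=-0.8660 sinα=-0.5000 | (3,4) | tMaxX 0.1848 tMaxY 0.5800 | tΔX 1.1547 tΔY 2.0000
    t=0.1848 [x] (2,4)
    t=0.5800 [y] (2,3)
    t=1.3395 [x] (1,3)
    t=2.4942 [x] (0,3) — stop
  → r_3 = 2.4942

ranges = [0.8198, 2.2362, 2.4942]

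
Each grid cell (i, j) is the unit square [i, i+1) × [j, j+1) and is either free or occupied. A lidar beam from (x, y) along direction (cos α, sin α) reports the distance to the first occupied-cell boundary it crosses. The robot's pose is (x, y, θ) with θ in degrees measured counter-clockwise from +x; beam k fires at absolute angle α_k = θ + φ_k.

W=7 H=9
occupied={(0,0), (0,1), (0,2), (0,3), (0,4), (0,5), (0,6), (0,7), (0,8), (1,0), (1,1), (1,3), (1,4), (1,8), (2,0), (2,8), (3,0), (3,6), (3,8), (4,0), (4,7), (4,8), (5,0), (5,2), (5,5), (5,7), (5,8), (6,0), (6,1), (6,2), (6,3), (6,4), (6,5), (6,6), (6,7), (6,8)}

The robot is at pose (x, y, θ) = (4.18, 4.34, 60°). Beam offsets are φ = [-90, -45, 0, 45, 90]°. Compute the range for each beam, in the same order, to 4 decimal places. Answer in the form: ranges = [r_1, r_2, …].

ranges = [2.1016, 1.8842, 1.6400, 1.7186, 3.6719]

beam 1: φ=-90°, α=330°
  d=(0.8660,-0.5000)  start (4,4)  tX=0.9469 tY=0.6800  stride 1/|dx|=1.1547 1/|dy|=2.0000
    cross y-line → (4,3), t=0.6800
    cross x-line → (5,3), t=0.9469
    cross x-line → (6,3), t=2.1016 (wall)
  → r_1 = 2.1016
beam 2: φ=-45°, α=15°
  d=(0.9659,0.2588)  start (4,4)  tX=0.8489 tY=2.5500  stride 1/|dx|=1.0353 1/|dy|=3.8637
    cross x-line → (5,4), t=0.8489
    cross x-line → (6,4), t=1.8842 (wall)
  → r_2 = 1.8842
beam 3: φ=0°, α=60°
  d=(0.5000,0.8660)  start (4,4)  tX=1.6400 tY=0.7621  stride 1/|dx|=2.0000 1/|dy|=1.1547
    cross y-line → (4,5), t=0.7621
    cross x-line → (5,5), t=1.6400 (wall)
  → r_3 = 1.6400
beam 4: φ=45°, α=105°
  d=(-0.2588,0.9659)  start (4,4)  tX=0.6955 tY=0.6833  stride 1/|dx|=3.8637 1/|dy|=1.0353
    cross y-line → (4,5), t=0.6833
    cross x-line → (3,5), t=0.6955
    cross y-line → (3,6), t=1.7186 (wall)
  → r_4 = 1.7186
beam 5: φ=90°, α=150°
  d=(-0.8660,0.5000)  start (4,4)  tX=0.2078 tY=1.3200  stride 1/|dx|=1.1547 1/|dy|=2.0000
    cross x-line → (3,4), t=0.2078
    cross y-line → (3,5), t=1.3200
    cross x-line → (2,5), t=1.3625
    cross x-line → (1,5), t=2.5172
    cross y-line → (1,6), t=3.3200
    cross x-line → (0,6), t=3.6719 (wall)
  → r_5 = 3.6719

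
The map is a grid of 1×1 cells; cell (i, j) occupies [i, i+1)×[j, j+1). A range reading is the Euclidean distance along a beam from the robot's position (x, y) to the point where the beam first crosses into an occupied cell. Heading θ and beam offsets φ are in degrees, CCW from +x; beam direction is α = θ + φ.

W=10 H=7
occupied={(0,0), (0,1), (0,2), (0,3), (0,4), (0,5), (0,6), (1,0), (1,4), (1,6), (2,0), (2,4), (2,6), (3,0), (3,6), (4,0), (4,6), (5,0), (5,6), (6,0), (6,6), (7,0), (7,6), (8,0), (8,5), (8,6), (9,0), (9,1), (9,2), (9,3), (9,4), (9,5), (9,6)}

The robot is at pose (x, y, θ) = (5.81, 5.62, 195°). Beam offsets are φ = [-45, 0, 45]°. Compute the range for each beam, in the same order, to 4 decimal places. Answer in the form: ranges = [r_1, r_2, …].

beam 1: φ=-45°, α=150°
  direction (-0.8660, 0.5000); cell (5,5); t to first gridline: x 0.9353, y 0.7600 (then +1.1547 / +2.0000)
    (5,6) via y @ 0.7600  # hit
  → r_1 = 0.7600
beam 2: φ=0°, α=195°
  direction (-0.9659, -0.2588); cell (5,5); t to first gridline: x 0.8386, y 2.3955 (then +1.0353 / +3.8637)
    (4,5) via x @ 0.8386
    (3,5) via x @ 1.8738
    (3,4) via y @ 2.3955
    (2,4) via x @ 2.9091  # hit
  → r_2 = 2.9091
beam 3: φ=45°, α=240°
  direction (-0.5000, -0.8660); cell (5,5); t to first gridline: x 1.6200, y 0.7159 (then +2.0000 / +1.1547)
    (5,4) via y @ 0.7159
    (4,4) via x @ 1.6200
    (4,3) via y @ 1.8706
    (4,2) via y @ 3.0253
    (3,2) via x @ 3.6200
    (3,1) via y @ 4.1800
    (3,0) via y @ 5.3347  # hit
  → r_3 = 5.3347

ranges = [0.7600, 2.9091, 5.3347]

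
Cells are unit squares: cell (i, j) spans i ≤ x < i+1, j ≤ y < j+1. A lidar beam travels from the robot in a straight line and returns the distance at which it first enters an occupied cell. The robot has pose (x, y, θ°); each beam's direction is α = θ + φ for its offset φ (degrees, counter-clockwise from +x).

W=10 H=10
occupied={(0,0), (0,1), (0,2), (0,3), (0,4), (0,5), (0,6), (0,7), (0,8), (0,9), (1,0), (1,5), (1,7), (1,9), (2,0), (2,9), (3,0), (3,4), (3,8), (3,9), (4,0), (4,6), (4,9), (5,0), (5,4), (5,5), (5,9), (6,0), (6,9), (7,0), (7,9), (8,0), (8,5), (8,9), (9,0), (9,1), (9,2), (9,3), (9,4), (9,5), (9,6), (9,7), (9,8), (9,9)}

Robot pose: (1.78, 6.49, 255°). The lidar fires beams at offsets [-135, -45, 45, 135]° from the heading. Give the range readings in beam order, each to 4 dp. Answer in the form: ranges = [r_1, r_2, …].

ranges = [0.5889, 0.9007, 2.4400, 5.0200]

beam 1: φ=-135°, α=120°
  cosα=-0.5000 sinα=0.8660 | (1,6) | tMaxX 1.5600 tMaxY 0.5889 | tΔX 2.0000 tΔY 1.1547
    t=0.5889 [y] (1,7) — stop
  → r_1 = 0.5889
beam 2: φ=-45°, α=210°
  cosα=-0.8660 sinα=-0.5000 | (1,6) | tMaxX 0.9007 tMaxY 0.9800 | tΔX 1.1547 tΔY 2.0000
    t=0.9007 [x] (0,6) — stop
  → r_2 = 0.9007
beam 3: φ=45°, α=300°
  cosα=0.5000 sinα=-0.8660 | (1,6) | tMaxX 0.4400 tMaxY 0.5658 | tΔX 2.0000 tΔY 1.1547
    t=0.4400 [x] (2,6)
    t=0.5658 [y] (2,5)
    t=1.7205 [y] (2,4)
    t=2.4400 [x] (3,4) — stop
  → r_3 = 2.4400
beam 4: φ=135°, α=30°
  cosα=0.8660 sinα=0.5000 | (1,6) | tMaxX 0.2540 tMaxY 1.0200 | tΔX 1.1547 tΔY 2.0000
    t=0.2540 [x] (2,6)
    t=1.0200 [y] (2,7)
    t=1.4087 [x] (3,7)
    t=2.5634 [x] (4,7)
    t=3.0200 [y] (4,8)
    t=3.7181 [x] (5,8)
    t=4.8728 [x] (6,8)
    t=5.0200 [y] (6,9) — stop
  → r_4 = 5.0200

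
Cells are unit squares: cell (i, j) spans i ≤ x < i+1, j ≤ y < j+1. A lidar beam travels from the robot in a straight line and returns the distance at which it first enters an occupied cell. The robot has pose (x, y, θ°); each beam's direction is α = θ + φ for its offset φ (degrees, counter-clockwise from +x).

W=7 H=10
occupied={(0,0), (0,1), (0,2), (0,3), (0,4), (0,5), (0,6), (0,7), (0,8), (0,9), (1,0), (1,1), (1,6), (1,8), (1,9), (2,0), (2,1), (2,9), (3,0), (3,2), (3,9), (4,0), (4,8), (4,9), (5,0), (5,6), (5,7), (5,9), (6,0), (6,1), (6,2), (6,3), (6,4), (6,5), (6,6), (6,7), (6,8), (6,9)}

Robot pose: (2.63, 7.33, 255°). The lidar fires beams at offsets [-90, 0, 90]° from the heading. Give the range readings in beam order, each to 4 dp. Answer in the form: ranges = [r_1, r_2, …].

beam 1: φ=-90°, α=165°
  direction (-0.9659, 0.2588); cell (2,7); t to first gridline: x 0.6522, y 2.5887 (then +1.0353 / +3.8637)
    (1,7) via x @ 0.6522
    (0,7) via x @ 1.6875  # hit
  → r_1 = 1.6875
beam 2: φ=0°, α=255°
  direction (-0.2588, -0.9659); cell (2,7); t to first gridline: x 2.4341, y 0.3416 (then +3.8637 / +1.0353)
    (2,6) via y @ 0.3416
    (2,5) via y @ 1.3769
    (2,4) via y @ 2.4122
    (1,4) via x @ 2.4341
    (1,3) via y @ 3.4475
    (1,2) via y @ 4.4827
    (1,1) via y @ 5.5180  # hit
  → r_2 = 5.5180
beam 3: φ=90°, α=345°
  direction (0.9659, -0.2588); cell (2,7); t to first gridline: x 0.3831, y 1.2750 (then +1.0353 / +3.8637)
    (3,7) via x @ 0.3831
    (3,6) via y @ 1.2750
    (4,6) via x @ 1.4183
    (5,6) via x @ 2.4536  # hit
  → r_3 = 2.4536

ranges = [1.6875, 5.5180, 2.4536]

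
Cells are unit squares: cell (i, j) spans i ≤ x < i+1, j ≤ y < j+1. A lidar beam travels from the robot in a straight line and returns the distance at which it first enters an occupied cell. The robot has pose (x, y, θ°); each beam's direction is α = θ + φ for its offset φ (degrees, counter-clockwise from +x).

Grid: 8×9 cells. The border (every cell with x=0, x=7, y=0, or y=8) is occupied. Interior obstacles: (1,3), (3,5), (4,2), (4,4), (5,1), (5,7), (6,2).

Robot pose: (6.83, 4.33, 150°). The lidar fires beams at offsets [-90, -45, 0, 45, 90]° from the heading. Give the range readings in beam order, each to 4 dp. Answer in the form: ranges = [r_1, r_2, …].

ranges = [0.3400, 3.2069, 3.2678, 5.0004, 1.5358]

beam 1: φ=-90°, α=60°
  cosα=0.5000 sinα=0.8660 | (6,4) | tMaxX 0.3400 tMaxY 0.7736 | tΔX 2.0000 tΔY 1.1547
    t=0.3400 [x] (7,4) — stop
  → r_1 = 0.3400
beam 2: φ=-45°, α=105°
  cosα=-0.2588 sinα=0.9659 | (6,4) | tMaxX 3.2069 tMaxY 0.6936 | tΔX 3.8637 tΔY 1.0353
    t=0.6936 [y] (6,5)
    t=1.7289 [y] (6,6)
    t=2.7642 [y] (6,7)
    t=3.2069 [x] (5,7) — stop
  → r_2 = 3.2069
beam 3: φ=0°, α=150°
  cosα=-0.8660 sinα=0.5000 | (6,4) | tMaxX 0.9584 tMaxY 1.3400 | tΔX 1.1547 tΔY 2.0000
    t=0.9584 [x] (5,4)
    t=1.3400 [y] (5,5)
    t=2.1131 [x] (4,5)
    t=3.2678 [x] (3,5) — stop
  → r_3 = 3.2678
beam 4: φ=45°, α=195°
  cosα=-0.9659 sinα=-0.2588 | (6,4) | tMaxX 0.8593 tMaxY 1.2750 | tΔX 1.0353 tΔY 3.8637
    t=0.8593 [x] (5,4)
    t=1.2750 [y] (5,3)
    t=1.8946 [x] (4,3)
    t=2.9298 [x] (3,3)
    t=3.9651 [x] (2,3)
    t=5.0004 [x] (1,3) — stop
  → r_4 = 5.0004
beam 5: φ=90°, α=240°
  cosα=-0.5000 sinα=-0.8660 | (6,4) | tMaxX 1.6600 tMaxY 0.3811 | tΔX 2.0000 tΔY 1.1547
    t=0.3811 [y] (6,3)
    t=1.5358 [y] (6,2) — stop
  → r_5 = 1.5358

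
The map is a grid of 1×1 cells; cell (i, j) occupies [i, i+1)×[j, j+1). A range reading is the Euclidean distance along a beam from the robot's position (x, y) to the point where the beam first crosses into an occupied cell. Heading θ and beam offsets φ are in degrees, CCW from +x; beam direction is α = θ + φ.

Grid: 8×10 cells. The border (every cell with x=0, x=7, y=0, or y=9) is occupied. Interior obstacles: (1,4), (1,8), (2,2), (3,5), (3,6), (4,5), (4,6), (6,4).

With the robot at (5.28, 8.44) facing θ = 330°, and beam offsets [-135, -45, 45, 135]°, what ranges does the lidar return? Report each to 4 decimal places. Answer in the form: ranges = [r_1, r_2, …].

ranges = [4.4310, 3.5614, 1.7807, 0.5798]

beam 1: φ=-135°, α=195°
  dir = (cos 195°, sin 195°) = (-0.9659, -0.2588); from cell (5,8)
  next x-line at t=0.2899, next y-line at t=1.7000; Δt_x=1.0353, Δt_y=3.8637
    x: enter (4,8) at t=0.2899
    x: enter (3,8) at t=1.3252
    y: enter (3,7) at t=1.7000
    x: enter (2,7) at t=2.3604
    x: enter (1,7) at t=3.3957
    x: enter (0,7) at t=4.4310 ← occupied
  → r_1 = 4.4310
beam 2: φ=-45°, α=285°
  dir = (cos 285°, sin 285°) = (0.2588, -0.9659); from cell (5,8)
  next x-line at t=2.7819, next y-line at t=0.4555; Δt_x=3.8637, Δt_y=1.0353
    y: enter (5,7) at t=0.4555
    y: enter (5,6) at t=1.4908
    y: enter (5,5) at t=2.5261
    x: enter (6,5) at t=2.7819
    y: enter (6,4) at t=3.5614 ← occupied
  → r_2 = 3.5614
beam 3: φ=45°, α=15°
  dir = (cos 15°, sin 15°) = (0.9659, 0.2588); from cell (5,8)
  next x-line at t=0.7454, next y-line at t=2.1637; Δt_x=1.0353, Δt_y=3.8637
    x: enter (6,8) at t=0.7454
    x: enter (7,8) at t=1.7807 ← occupied
  → r_3 = 1.7807
beam 4: φ=135°, α=105°
  dir = (cos 105°, sin 105°) = (-0.2588, 0.9659); from cell (5,8)
  next x-line at t=1.0818, next y-line at t=0.5798; Δt_x=3.8637, Δt_y=1.0353
    y: enter (5,9) at t=0.5798 ← occupied
  → r_4 = 0.5798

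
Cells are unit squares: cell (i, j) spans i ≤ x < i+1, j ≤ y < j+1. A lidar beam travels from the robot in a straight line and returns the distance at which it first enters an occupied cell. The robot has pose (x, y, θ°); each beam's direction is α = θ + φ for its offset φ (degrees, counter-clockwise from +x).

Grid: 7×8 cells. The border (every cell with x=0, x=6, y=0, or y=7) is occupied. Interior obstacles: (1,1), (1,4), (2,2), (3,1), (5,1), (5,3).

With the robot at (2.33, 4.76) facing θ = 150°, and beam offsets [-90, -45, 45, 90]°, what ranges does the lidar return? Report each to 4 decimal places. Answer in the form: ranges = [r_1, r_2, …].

beam 1: φ=-90°, α=60°
  d=(0.5000,0.8660)  start (2,4)  tX=1.3400 tY=0.2771  stride 1/|dx|=2.0000 1/|dy|=1.1547
    cross y-line → (2,5), t=0.2771
    cross x-line → (3,5), t=1.3400
    cross y-line → (3,6), t=1.4318
    cross y-line → (3,7), t=2.5865 (wall)
  → r_1 = 2.5865
beam 2: φ=-45°, α=105°
  d=(-0.2588,0.9659)  start (2,4)  tX=1.2750 tY=0.2485  stride 1/|dx|=3.8637 1/|dy|=1.0353
    cross y-line → (2,5), t=0.2485
    cross x-line → (1,5), t=1.2750
    cross y-line → (1,6), t=1.2837
    cross y-line → (1,7), t=2.3190 (wall)
  → r_2 = 2.3190
beam 3: φ=45°, α=195°
  d=(-0.9659,-0.2588)  start (2,4)  tX=0.3416 tY=2.9364  stride 1/|dx|=1.0353 1/|dy|=3.8637
    cross x-line → (1,4), t=0.3416 (wall)
  → r_3 = 0.3416
beam 4: φ=90°, α=240°
  d=(-0.5000,-0.8660)  start (2,4)  tX=0.6600 tY=0.8776  stride 1/|dx|=2.0000 1/|dy|=1.1547
    cross x-line → (1,4), t=0.6600 (wall)
  → r_4 = 0.6600

ranges = [2.5865, 2.3190, 0.3416, 0.6600]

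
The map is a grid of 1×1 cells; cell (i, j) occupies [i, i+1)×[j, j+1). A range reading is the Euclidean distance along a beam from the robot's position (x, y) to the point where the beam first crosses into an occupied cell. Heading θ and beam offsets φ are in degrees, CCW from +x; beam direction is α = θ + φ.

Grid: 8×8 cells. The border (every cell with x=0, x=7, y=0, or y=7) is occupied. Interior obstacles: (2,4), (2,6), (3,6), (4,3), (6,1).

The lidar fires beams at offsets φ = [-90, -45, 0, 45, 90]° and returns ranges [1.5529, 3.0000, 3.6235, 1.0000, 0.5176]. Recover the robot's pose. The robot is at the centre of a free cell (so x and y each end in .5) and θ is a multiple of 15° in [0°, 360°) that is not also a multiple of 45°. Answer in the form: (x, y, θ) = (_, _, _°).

(x, y, θ) = (4.5, 1.5, 165°)

Enumerate (i+0.5, j+0.5, θ) over the 31 free cells and 16 admissible headings. For each, cast all 5 beams and compare to the given ranges.
  (4.5, 4.5, 75°): beam 1 = 2.5882 ≠ 1.5529 ✗
  (1.5, 5.5, 210°): beam 1 = 1.0000 ≠ 1.5529 ✗
  (4.5, 2.5, 285°): beam 1 = 3.6235 ≠ 1.5529 ✗
  (3.5, 2.5, 195°): beam 1 = 1.9319 ≠ 1.5529 ✗
  …
  (4.5, 1.5, 165°): r_1=1.5529, r_2=3.0000, r_3=3.6235, r_4=1.0000, r_5=0.5176 — all match ✓
Only this pose fits every beam.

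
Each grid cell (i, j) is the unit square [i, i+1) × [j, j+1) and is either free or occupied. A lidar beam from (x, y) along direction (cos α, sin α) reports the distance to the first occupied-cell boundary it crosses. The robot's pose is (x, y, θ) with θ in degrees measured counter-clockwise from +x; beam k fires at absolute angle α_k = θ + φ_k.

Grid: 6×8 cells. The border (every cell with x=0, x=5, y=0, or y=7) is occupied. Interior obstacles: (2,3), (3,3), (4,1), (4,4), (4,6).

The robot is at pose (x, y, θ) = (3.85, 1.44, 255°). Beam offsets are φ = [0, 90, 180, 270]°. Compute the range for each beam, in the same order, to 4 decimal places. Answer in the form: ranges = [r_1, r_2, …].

beam 1: φ=0°, α=255°
  d=(-0.2588,-0.9659)  start (3,1)  tX=3.2841 tY=0.4555  stride 1/|dx|=3.8637 1/|dy|=1.0353
    cross y-line → (3,0), t=0.4555 (wall)
  → r_1 = 0.4555
beam 2: φ=90°, α=345°
  d=(0.9659,-0.2588)  start (3,1)  tX=0.1553 tY=1.7000  stride 1/|dx|=1.0353 1/|dy|=3.8637
    cross x-line → (4,1), t=0.1553 (wall)
  → r_2 = 0.1553
beam 3: φ=180°, α=75°
  d=(0.2588,0.9659)  start (3,1)  tX=0.5796 tY=0.5798  stride 1/|dx|=3.8637 1/|dy|=1.0353
    cross x-line → (4,1), t=0.5796 (wall)
  → r_3 = 0.5796
beam 4: φ=270°, α=165°
  d=(-0.9659,0.2588)  start (3,1)  tX=0.8800 tY=2.1637  stride 1/|dx|=1.0353 1/|dy|=3.8637
    cross x-line → (2,1), t=0.8800
    cross x-line → (1,1), t=1.9153
    cross y-line → (1,2), t=2.1637
    cross x-line → (0,2), t=2.9505 (wall)
  → r_4 = 2.9505

ranges = [0.4555, 0.1553, 0.5796, 2.9505]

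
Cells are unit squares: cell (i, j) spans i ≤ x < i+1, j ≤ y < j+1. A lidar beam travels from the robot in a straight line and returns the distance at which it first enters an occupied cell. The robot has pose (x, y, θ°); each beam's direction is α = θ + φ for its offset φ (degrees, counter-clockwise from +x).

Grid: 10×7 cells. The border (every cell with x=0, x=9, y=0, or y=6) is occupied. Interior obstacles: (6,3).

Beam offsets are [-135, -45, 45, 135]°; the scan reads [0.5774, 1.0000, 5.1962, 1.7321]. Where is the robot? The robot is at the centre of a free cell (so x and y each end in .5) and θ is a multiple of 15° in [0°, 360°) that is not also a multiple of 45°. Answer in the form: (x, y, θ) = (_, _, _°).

(x, y, θ) = (2.5, 1.5, 15°)

Enumerate (i+0.5, j+0.5, θ) over the 39 free cells and 16 admissible headings. For each, cast all 4 beams and compare to the given ranges.
  (4.5, 3.5, 300°): beam 1 = 3.6235 ≠ 0.5774 ✗
  (5.5, 5.5, 345°): beam 1 = 5.1962 ≠ 0.5774 ✗
  (5.5, 1.5, 330°): beam 1 = 1.9319 ≠ 0.5774 ✗
  (5.5, 1.5, 120°): beam 1 = 1.9319 ≠ 0.5774 ✗
  …
  (2.5, 1.5, 15°): r_1=0.5774, r_2=1.0000, r_3=5.1962, r_4=1.7321 — all match ✓
Unique over the lattice → pose = (2.5, 1.5, 15°).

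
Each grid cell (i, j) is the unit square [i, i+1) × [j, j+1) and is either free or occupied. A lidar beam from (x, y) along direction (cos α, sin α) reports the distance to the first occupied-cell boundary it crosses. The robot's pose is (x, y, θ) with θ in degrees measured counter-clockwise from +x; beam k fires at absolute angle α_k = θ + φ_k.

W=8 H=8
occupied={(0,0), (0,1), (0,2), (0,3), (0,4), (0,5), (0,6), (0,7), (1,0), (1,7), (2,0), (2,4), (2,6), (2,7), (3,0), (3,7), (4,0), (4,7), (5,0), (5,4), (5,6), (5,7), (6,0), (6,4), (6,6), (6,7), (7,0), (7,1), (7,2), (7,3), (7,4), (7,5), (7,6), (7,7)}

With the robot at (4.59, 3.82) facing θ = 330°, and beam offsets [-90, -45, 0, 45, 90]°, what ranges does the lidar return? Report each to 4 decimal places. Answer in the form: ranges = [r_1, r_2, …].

beam 1: φ=-90°, α=240°
  d=(-0.5000,-0.8660)  start (4,3)  tX=1.1800 tY=0.9469  stride 1/|dx|=2.0000 1/|dy|=1.1547
    cross y-line → (4,2), t=0.9469
    cross x-line → (3,2), t=1.1800
    cross y-line → (3,1), t=2.1016
    cross x-line → (2,1), t=3.1800
    cross y-line → (2,0), t=3.2563 (wall)
  → r_1 = 3.2563
beam 2: φ=-45°, α=285°
  d=(0.2588,-0.9659)  start (4,3)  tX=1.5841 tY=0.8489  stride 1/|dx|=3.8637 1/|dy|=1.0353
    cross y-line → (4,2), t=0.8489
    cross x-line → (5,2), t=1.5841
    cross y-line → (5,1), t=1.8842
    cross y-line → (5,0), t=2.9195 (wall)
  → r_2 = 2.9195
beam 3: φ=0°, α=330°
  d=(0.8660,-0.5000)  start (4,3)  tX=0.4734 tY=1.6400  stride 1/|dx|=1.1547 1/|dy|=2.0000
    cross x-line → (5,3), t=0.4734
    cross x-line → (6,3), t=1.6281
    cross y-line → (6,2), t=1.6400
    cross x-line → (7,2), t=2.7828 (wall)
  → r_3 = 2.7828
beam 4: φ=45°, α=15°
  d=(0.9659,0.2588)  start (4,3)  tX=0.4245 tY=0.6955  stride 1/|dx|=1.0353 1/|dy|=3.8637
    cross x-line → (5,3), t=0.4245
    cross y-line → (5,4), t=0.6955 (wall)
  → r_4 = 0.6955
beam 5: φ=90°, α=60°
  d=(0.5000,0.8660)  start (4,3)  tX=0.8200 tY=0.2078  stride 1/|dx|=2.0000 1/|dy|=1.1547
    cross y-line → (4,4), t=0.2078
    cross x-line → (5,4), t=0.8200 (wall)
  → r_5 = 0.8200

ranges = [3.2563, 2.9195, 2.7828, 0.6955, 0.8200]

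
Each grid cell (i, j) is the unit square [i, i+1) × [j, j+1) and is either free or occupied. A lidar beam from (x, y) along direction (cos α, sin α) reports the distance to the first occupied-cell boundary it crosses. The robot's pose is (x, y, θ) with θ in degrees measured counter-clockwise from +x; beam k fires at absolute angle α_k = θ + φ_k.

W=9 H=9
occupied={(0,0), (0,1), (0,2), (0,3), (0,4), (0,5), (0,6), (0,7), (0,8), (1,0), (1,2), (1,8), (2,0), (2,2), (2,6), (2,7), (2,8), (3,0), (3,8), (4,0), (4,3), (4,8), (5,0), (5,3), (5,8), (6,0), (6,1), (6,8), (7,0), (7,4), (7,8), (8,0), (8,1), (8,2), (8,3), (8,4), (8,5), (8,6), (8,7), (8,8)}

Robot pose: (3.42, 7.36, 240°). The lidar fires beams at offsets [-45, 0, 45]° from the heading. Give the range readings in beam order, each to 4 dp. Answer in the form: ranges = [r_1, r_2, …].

beam 1: φ=-45°, α=195°
  direction (-0.9659, -0.2588); cell (3,7); t to first gridline: x 0.4348, y 1.3909 (then +1.0353 / +3.8637)
    (2,7) via x @ 0.4348  # hit
  → r_1 = 0.4348
beam 2: φ=0°, α=240°
  direction (-0.5000, -0.8660); cell (3,7); t to first gridline: x 0.8400, y 0.4157 (then +2.0000 / +1.1547)
    (3,6) via y @ 0.4157
    (2,6) via x @ 0.8400  # hit
  → r_2 = 0.8400
beam 3: φ=45°, α=285°
  direction (0.2588, -0.9659); cell (3,7); t to first gridline: x 2.2409, y 0.3727 (then +3.8637 / +1.0353)
    (3,6) via y @ 0.3727
    (3,5) via y @ 1.4080
    (4,5) via x @ 2.2409
    (4,4) via y @ 2.4433
    (4,3) via y @ 3.4785  # hit
  → r_3 = 3.4785

ranges = [0.4348, 0.8400, 3.4785]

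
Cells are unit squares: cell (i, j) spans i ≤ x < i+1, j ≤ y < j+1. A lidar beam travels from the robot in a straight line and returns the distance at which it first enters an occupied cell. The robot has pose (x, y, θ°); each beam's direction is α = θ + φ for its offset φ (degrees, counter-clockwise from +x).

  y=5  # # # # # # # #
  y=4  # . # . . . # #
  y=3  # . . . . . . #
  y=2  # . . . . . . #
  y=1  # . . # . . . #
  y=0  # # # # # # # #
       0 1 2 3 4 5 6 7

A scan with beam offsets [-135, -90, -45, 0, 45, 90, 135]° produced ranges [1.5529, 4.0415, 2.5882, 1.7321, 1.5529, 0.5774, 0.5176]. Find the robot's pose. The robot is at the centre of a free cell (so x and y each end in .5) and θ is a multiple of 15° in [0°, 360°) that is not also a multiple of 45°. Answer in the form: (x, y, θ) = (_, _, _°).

(x, y, θ) = (6.5, 2.5, 240°)

Enumerate (i+0.5, j+0.5, θ) over the 21 free cells and 16 admissible headings. For each, cast all 7 beams and compare to the given ranges.
  (6.5, 2.5, 300°): beam 1 = 5.6940 ≠ 1.5529 ✗
  (1.5, 4.5, 60°): beam 1 = 3.6235 ≠ 1.5529 ✗
  (3.5, 3.5, 285°): beam 1 = 1.0000 ≠ 1.5529 ✗
  (1.5, 1.5, 285°): beam 1 = 0.5774 ≠ 1.5529 ✗
  (3.5, 4.5, 15°): beam 1 = 4.0415 ≠ 1.5529 ✗
  …
  (6.5, 2.5, 240°): r_1=1.5529, r_2=4.0415, r_3=2.5882, r_4=1.7321, r_5=1.5529, r_6=0.5774, r_7=0.5176 — all match ✓
Only this pose fits every beam.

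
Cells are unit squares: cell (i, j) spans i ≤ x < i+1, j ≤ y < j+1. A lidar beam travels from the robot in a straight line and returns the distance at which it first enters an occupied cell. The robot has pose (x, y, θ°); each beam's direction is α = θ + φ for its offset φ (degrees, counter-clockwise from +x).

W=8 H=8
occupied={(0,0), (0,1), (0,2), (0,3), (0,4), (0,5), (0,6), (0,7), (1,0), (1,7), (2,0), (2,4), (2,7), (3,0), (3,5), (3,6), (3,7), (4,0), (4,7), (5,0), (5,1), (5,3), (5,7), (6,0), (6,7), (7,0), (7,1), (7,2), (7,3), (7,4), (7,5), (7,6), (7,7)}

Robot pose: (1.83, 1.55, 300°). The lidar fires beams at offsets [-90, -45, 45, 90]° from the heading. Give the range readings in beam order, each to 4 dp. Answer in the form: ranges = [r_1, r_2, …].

beam 1: φ=-90°, α=210°
  cosα=-0.8660 sinα=-0.5000 | (1,1) | tMaxX 0.9584 tMaxY 1.1000 | tΔX 1.1547 tΔY 2.0000
    t=0.9584 [x] (0,1) — stop
  → r_1 = 0.9584
beam 2: φ=-45°, α=255°
  cosα=-0.2588 sinα=-0.9659 | (1,1) | tMaxX 3.2069 tMaxY 0.5694 | tΔX 3.8637 tΔY 1.0353
    t=0.5694 [y] (1,0) — stop
  → r_2 = 0.5694
beam 3: φ=45°, α=345°
  cosα=0.9659 sinα=-0.2588 | (1,1) | tMaxX 0.1760 tMaxY 2.1250 | tΔX 1.0353 tΔY 3.8637
    t=0.1760 [x] (2,1)
    t=1.2113 [x] (3,1)
    t=2.1250 [y] (3,0) — stop
  → r_3 = 2.1250
beam 4: φ=90°, α=30°
  cosα=0.8660 sinα=0.5000 | (1,1) | tMaxX 0.1963 tMaxY 0.9000 | tΔX 1.1547 tΔY 2.0000
    t=0.1963 [x] (2,1)
    t=0.9000 [y] (2,2)
    t=1.3510 [x] (3,2)
    t=2.5057 [x] (4,2)
    t=2.9000 [y] (4,3)
    t=3.6604 [x] (5,3) — stop
  → r_4 = 3.6604

ranges = [0.9584, 0.5694, 2.1250, 3.6604]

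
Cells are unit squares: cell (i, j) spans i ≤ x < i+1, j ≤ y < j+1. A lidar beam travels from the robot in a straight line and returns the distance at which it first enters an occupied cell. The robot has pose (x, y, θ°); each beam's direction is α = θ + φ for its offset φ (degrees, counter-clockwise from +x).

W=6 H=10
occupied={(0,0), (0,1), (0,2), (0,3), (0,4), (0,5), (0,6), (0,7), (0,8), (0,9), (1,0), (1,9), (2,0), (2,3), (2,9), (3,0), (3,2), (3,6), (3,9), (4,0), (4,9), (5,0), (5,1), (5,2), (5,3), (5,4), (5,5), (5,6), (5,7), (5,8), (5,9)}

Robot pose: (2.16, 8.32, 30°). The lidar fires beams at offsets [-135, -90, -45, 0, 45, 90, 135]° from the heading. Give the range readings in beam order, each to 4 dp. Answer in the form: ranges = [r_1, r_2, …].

ranges = [4.4819, 1.6800, 2.9402, 1.3600, 0.7040, 0.7852, 1.2009]

beam 1: φ=-135°, α=255°
  direction (-0.2588, -0.9659); cell (2,8); t to first gridline: x 0.6182, y 0.3313 (then +3.8637 / +1.0353)
    (2,7) via y @ 0.3313
    (1,7) via x @ 0.6182
    (1,6) via y @ 1.3666
    (1,5) via y @ 2.4018
    (1,4) via y @ 3.4371
    (1,3) via y @ 4.4724
    (0,3) via x @ 4.4819  # hit
  → r_1 = 4.4819
beam 2: φ=-90°, α=300°
  direction (0.5000, -0.8660); cell (2,8); t to first gridline: x 1.6800, y 0.3695 (then +2.0000 / +1.1547)
    (2,7) via y @ 0.3695
    (2,6) via y @ 1.5242
    (3,6) via x @ 1.6800  # hit
  → r_2 = 1.6800
beam 3: φ=-45°, α=345°
  direction (0.9659, -0.2588); cell (2,8); t to first gridline: x 0.8696, y 1.2364 (then +1.0353 / +3.8637)
    (3,8) via x @ 0.8696
    (3,7) via y @ 1.2364
    (4,7) via x @ 1.9049
    (5,7) via x @ 2.9402  # hit
  → r_3 = 2.9402
beam 4: φ=0°, α=30°
  direction (0.8660, 0.5000); cell (2,8); t to first gridline: x 0.9699, y 1.3600 (then +1.1547 / +2.0000)
    (3,8) via x @ 0.9699
    (3,9) via y @ 1.3600  # hit
  → r_4 = 1.3600
beam 5: φ=45°, α=75°
  direction (0.2588, 0.9659); cell (2,8); t to first gridline: x 3.2455, y 0.7040 (then +3.8637 / +1.0353)
    (2,9) via y @ 0.7040  # hit
  → r_5 = 0.7040
beam 6: φ=90°, α=120°
  direction (-0.5000, 0.8660); cell (2,8); t to first gridline: x 0.3200, y 0.7852 (then +2.0000 / +1.1547)
    (1,8) via x @ 0.3200
    (1,9) via y @ 0.7852  # hit
  → r_6 = 0.7852
beam 7: φ=135°, α=165°
  direction (-0.9659, 0.2588); cell (2,8); t to first gridline: x 0.1656, y 2.6273 (then +1.0353 / +3.8637)
    (1,8) via x @ 0.1656
    (0,8) via x @ 1.2009  # hit
  → r_7 = 1.2009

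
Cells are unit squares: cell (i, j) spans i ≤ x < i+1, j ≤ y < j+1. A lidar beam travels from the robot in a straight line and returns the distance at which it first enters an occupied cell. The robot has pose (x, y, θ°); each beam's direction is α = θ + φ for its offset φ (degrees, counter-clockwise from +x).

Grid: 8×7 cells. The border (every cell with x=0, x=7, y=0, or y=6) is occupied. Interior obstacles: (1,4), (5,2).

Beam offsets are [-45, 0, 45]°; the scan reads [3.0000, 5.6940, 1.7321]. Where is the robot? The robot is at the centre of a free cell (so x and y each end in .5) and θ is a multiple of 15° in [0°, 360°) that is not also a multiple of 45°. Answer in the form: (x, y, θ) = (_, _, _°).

(x, y, θ) = (6.5, 4.5, 195°)

The pose lattice has 28·16 = 448 candidates. Test each by forward raycasting.
  (1.5, 3.5, 165°): beam 1 = 0.5774 ≠ 3.0000 ✗
  (1.5, 2.5, 300°): beam 1 = 1.5529 ≠ 3.0000 ✗
  (5.5, 1.5, 330°): beam 1 = 0.5176 ≠ 3.0000 ✗
  (5.5, 5.5, 255°): beam 1 = 5.1962 ≠ 3.0000 ✗
  (6.5, 2.5, 330°): beam 1 = 1.5529 ≠ 3.0000 ✗
  …
  (6.5, 4.5, 195°): r_1=3.0000, r_2=5.6940, r_3=1.7321 — all match ✓
No second candidate reproduces the full scan.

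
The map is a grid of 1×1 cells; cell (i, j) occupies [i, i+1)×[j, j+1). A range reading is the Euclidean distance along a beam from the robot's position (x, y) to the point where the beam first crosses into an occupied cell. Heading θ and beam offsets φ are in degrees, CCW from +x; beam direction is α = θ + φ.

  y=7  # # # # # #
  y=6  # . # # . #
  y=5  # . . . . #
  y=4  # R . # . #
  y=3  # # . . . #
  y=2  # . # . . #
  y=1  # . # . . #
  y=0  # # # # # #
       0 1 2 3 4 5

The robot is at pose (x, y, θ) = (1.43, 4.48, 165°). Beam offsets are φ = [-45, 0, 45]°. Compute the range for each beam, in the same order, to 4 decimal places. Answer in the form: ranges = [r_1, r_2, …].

beam 1: φ=-45°, α=120°
  direction (-0.5000, 0.8660); cell (1,4); t to first gridline: x 0.8600, y 0.6004 (then +2.0000 / +1.1547)
    (1,5) via y @ 0.6004
    (0,5) via x @ 0.8600  # hit
  → r_1 = 0.8600
beam 2: φ=0°, α=165°
  direction (-0.9659, 0.2588); cell (1,4); t to first gridline: x 0.4452, y 2.0091 (then +1.0353 / +3.8637)
    (0,4) via x @ 0.4452  # hit
  → r_2 = 0.4452
beam 3: φ=45°, α=210°
  direction (-0.8660, -0.5000); cell (1,4); t to first gridline: x 0.4965, y 0.9600 (then +1.1547 / +2.0000)
    (0,4) via x @ 0.4965  # hit
  → r_3 = 0.4965

ranges = [0.8600, 0.4452, 0.4965]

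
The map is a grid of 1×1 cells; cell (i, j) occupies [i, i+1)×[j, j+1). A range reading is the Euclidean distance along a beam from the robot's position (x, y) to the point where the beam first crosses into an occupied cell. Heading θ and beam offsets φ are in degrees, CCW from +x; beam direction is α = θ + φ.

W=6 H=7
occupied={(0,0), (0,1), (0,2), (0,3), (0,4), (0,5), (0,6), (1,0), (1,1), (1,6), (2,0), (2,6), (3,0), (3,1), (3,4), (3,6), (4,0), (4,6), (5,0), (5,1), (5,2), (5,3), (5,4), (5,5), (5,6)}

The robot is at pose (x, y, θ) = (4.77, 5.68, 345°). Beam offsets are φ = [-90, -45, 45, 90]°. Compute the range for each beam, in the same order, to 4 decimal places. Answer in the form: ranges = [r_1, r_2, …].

ranges = [3.8098, 0.4600, 0.2656, 0.3313]

beam 1: φ=-90°, α=255°
  cosα=-0.2588 sinα=-0.9659 | (4,5) | tMaxX 2.9751 tMaxY 0.7040 | tΔX 3.8637 tΔY 1.0353
    t=0.7040 [y] (4,4)
    t=1.7393 [y] (4,3)
    t=2.7745 [y] (4,2)
    t=2.9751 [x] (3,2)
    t=3.8098 [y] (3,1) — stop
  → r_1 = 3.8098
beam 2: φ=-45°, α=300°
  cosα=0.5000 sinα=-0.8660 | (4,5) | tMaxX 0.4600 tMaxY 0.7852 | tΔX 2.0000 tΔY 1.1547
    t=0.4600 [x] (5,5) — stop
  → r_2 = 0.4600
beam 3: φ=45°, α=30°
  cosα=0.8660 sinα=0.5000 | (4,5) | tMaxX 0.2656 tMaxY 0.6400 | tΔX 1.1547 tΔY 2.0000
    t=0.2656 [x] (5,5) — stop
  → r_3 = 0.2656
beam 4: φ=90°, α=75°
  cosα=0.2588 sinα=0.9659 | (4,5) | tMaxX 0.8887 tMaxY 0.3313 | tΔX 3.8637 tΔY 1.0353
    t=0.3313 [y] (4,6) — stop
  → r_4 = 0.3313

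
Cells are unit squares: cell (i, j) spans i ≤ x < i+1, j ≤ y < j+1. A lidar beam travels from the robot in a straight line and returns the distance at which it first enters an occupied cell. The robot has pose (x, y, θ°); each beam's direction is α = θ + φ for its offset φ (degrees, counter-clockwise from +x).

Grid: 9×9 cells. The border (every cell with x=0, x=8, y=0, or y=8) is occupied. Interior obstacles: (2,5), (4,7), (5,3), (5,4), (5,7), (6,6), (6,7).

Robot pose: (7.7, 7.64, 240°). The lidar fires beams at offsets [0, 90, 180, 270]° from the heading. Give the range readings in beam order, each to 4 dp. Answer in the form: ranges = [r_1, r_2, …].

beam 1: φ=0°, α=240°
  d=(-0.5000,-0.8660)  start (7,7)  tX=1.4000 tY=0.7390  stride 1/|dx|=2.0000 1/|dy|=1.1547
    cross y-line → (7,6), t=0.7390
    cross x-line → (6,6), t=1.4000 (wall)
  → r_1 = 1.4000
beam 2: φ=90°, α=330°
  d=(0.8660,-0.5000)  start (7,7)  tX=0.3464 tY=1.2800  stride 1/|dx|=1.1547 1/|dy|=2.0000
    cross x-line → (8,7), t=0.3464 (wall)
  → r_2 = 0.3464
beam 3: φ=180°, α=60°
  d=(0.5000,0.8660)  start (7,7)  tX=0.6000 tY=0.4157  stride 1/|dx|=2.0000 1/|dy|=1.1547
    cross y-line → (7,8), t=0.4157 (wall)
  → r_3 = 0.4157
beam 4: φ=270°, α=150°
  d=(-0.8660,0.5000)  start (7,7)  tX=0.8083 tY=0.7200  stride 1/|dx|=1.1547 1/|dy|=2.0000
    cross y-line → (7,8), t=0.7200 (wall)
  → r_4 = 0.7200

ranges = [1.4000, 0.3464, 0.4157, 0.7200]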